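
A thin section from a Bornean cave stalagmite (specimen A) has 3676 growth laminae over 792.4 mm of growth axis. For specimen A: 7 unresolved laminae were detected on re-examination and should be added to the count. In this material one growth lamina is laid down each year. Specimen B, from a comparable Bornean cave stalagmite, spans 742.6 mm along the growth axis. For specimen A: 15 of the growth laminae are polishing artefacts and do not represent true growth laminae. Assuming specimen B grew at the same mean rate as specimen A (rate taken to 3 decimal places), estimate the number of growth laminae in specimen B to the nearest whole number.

3438 growth laminae

Specimen A: after corrections the count is 3676 − 15 + 7 = 3668 growth laminae.
A: Extension rate ≈ 792.4 / 3668 = 0.216 mm per year.
For B, 742.6 / 0.216 = 3437.96 years ≈ 3438 growth laminae.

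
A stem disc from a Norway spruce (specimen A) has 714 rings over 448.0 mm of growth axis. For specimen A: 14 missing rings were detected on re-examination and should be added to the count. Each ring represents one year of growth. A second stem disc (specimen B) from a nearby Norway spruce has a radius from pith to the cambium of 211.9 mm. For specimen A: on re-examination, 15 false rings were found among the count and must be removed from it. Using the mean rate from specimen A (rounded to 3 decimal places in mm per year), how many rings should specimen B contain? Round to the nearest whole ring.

Specimen A: after corrections the count is 714 − 15 + 14 = 713 rings.
A: 448.0 mm over 713 years gives 448.0 / 713 ≈ 0.628 mm per year.
B spans 211.9 / 0.628 = 337.42 years ≈ 337 rings.

337 rings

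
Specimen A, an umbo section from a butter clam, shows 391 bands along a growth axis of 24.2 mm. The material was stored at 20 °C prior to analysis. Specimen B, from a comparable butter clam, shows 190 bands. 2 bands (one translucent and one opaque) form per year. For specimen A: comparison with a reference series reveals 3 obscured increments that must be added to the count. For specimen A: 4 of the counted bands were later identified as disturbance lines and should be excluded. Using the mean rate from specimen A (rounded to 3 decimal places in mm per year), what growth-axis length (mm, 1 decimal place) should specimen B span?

Specimen A: adjusted count: 391 − 4 + 3 = 390 bands.
Specimen A: dividing by 2 bands per year: 390 / 2 = 195 years.
A: 24.2 mm over 195 years gives 24.2 / 195 ≈ 0.124 mm/yr.
Specimen B: 190 bands at 2 per year is 190 / 2 = 95 years. Length of B = 0.124 × 95 = 11.8 mm.

11.8 mm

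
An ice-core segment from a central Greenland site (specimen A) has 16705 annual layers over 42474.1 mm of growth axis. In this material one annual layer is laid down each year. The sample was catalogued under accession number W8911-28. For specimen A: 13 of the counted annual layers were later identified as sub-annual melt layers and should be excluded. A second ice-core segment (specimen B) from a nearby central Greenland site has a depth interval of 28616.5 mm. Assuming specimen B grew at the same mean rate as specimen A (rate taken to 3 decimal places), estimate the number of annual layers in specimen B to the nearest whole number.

11244 annual layers

Specimen A: true annual layer count = 16705 − 13 = 16692.
A: Mean rate = 42474.1 mm / 16692 years ≈ 2.545 mm/year.
B spans 28616.5 / 2.545 = 11244.20 years ≈ 11244 annual layers.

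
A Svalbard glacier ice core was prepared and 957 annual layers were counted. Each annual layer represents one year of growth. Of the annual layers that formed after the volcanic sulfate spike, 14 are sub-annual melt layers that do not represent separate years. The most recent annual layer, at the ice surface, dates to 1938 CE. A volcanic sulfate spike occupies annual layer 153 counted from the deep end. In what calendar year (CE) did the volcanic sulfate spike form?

1148 CE

Between annual layer 153 and the ice surface there are 957 − 153 = 804 annual layers.
Removing the 14 false annual layers leaves 804 − 14 = 790 true annual layers beyond the volcanic sulfate spike.
Counting back 790 years from 1938 CE places the volcanic sulfate spike in 1938 − 790 = 1148 CE.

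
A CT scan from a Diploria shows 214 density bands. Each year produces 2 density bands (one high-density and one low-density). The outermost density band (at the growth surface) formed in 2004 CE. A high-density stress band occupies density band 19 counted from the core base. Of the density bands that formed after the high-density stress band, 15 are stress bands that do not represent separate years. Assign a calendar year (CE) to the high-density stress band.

1914 CE

The high-density stress band sits at density band 19 from the core base, so 214 − 19 = 195 density bands formed after it.
Removing the 15 false density bands leaves 195 − 15 = 180 true density bands beyond the high-density stress band.
180 density bands at 2 per year is 180 / 2 = 90 years.
The density band at the growth surface is 2004 CE, so the high-density stress band dates to 2004 − 90 = 1914 CE.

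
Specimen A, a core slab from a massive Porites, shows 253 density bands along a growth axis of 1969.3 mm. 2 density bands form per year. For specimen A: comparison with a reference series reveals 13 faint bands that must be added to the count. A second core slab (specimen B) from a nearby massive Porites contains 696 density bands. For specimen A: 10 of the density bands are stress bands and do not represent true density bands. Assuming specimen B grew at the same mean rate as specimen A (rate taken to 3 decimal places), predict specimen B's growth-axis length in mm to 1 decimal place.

Specimen A: adjusted count: 253 − 10 + 13 = 256 density bands.
Specimen A: 256 density bands at 2 per year is 256 / 2 = 128 years.
A: 1969.3 mm over 128 years gives 1969.3 / 128 ≈ 15.385 mm/yr.
Specimen B: dividing by 2 density bands per year: 696 / 2 = 348 years. For B, 15.385 mm/year × 348 years = 5354.0 mm.

5354.0 mm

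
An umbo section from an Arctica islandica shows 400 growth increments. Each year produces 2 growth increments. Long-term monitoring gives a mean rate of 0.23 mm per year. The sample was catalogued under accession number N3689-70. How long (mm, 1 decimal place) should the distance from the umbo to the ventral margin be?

46.0 mm

With 2 growth increments per year, 400 / 2 = 200 years.
200 years at 0.23 mm/year gives 0.23 × 200 = 46.0 mm.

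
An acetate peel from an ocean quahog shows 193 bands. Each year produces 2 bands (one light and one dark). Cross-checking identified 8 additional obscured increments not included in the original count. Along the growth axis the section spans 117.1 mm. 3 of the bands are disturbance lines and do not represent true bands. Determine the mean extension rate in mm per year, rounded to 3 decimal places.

True band count = 193 − 3 + 8 = 198.
With 2 bands per year, 198 / 2 = 99 years.
Extension rate ≈ 117.1 / 99 = 1.183 mm per year.

1.183 mm per year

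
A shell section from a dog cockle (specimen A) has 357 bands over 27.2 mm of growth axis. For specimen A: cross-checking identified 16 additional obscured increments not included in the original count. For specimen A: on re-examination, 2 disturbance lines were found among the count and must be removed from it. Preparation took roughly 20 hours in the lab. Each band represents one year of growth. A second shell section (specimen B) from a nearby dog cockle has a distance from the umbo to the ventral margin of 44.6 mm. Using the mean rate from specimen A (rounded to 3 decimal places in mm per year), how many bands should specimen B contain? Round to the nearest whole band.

611 bands

Specimen A: true band count = 357 − 2 + 16 = 371.
A: 27.2 mm over 371 years gives 27.2 / 371 ≈ 0.073 mm/year.
For B, 44.6 / 0.073 = 610.96 years ≈ 611 bands.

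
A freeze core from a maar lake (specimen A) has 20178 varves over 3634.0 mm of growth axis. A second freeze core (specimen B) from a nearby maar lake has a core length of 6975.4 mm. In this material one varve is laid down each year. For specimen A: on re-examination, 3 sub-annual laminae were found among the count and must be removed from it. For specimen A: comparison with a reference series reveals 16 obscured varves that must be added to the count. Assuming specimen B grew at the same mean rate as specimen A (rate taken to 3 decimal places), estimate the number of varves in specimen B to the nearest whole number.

38752 varves

Specimen A: correcting the raw count gives 20178 − 3 + 16 = 20191 true varves.
A: Extension rate ≈ 3634.0 / 20191 = 0.180 mm/yr.
Specimen B: 6975.4 mm / 0.180 mm per year = 38752.22 years ≈ 38752 varves.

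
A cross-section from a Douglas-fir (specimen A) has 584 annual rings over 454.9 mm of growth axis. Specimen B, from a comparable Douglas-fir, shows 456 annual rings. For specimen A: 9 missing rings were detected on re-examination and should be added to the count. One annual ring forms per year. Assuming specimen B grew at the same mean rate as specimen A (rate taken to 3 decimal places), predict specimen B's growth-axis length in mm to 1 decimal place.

Specimen A: correcting the raw count gives 584 + 9 = 593 true annual rings.
A: 454.9 mm over 593 years gives 454.9 / 593 ≈ 0.767 mm per year.
For B, 0.767 mm/year × 456 years = 349.8 mm.

349.8 mm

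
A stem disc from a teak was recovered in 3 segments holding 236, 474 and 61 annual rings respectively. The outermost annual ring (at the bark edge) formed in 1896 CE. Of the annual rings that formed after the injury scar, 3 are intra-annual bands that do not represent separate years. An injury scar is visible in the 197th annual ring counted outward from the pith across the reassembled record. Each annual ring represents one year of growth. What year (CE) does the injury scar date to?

Total annual rings = 236 + 474 + 61 = 771.
771 − 197 = 574 annual rings lie beyond the injury scar toward the bark edge.
Excluding 3 false annual rings: 574 − 3 = 571.
1896 − 571 = 1325 CE.

1325 CE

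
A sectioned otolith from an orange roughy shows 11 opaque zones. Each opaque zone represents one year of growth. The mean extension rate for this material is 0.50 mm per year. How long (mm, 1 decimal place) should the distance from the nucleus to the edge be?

The record spans 11 years at 0.50 mm per year.
Predicted length = 0.50 mm/year × 11 years = 5.5 mm.

5.5 mm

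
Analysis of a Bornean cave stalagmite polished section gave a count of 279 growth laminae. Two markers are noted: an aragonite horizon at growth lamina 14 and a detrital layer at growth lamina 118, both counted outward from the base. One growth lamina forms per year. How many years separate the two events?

118 − 14 = 104 growth laminae lie between the two events.
At one growth lamina per year, 104 years elapsed between them.

104 yr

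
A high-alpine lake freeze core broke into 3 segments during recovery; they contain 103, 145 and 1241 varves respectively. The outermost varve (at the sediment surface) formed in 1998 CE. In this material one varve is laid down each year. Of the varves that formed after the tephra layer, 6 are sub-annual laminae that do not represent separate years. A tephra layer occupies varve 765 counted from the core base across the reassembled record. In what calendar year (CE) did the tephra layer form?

Total varves = 103 + 145 + 1241 = 1489.
The tephra layer sits at varve 765 from the core base, so 1489 − 765 = 724 varves formed after it.
Excluding 6 false varves: 724 − 6 = 718.
Counting back 718 years from 1998 CE places the tephra layer in 1998 − 718 = 1280 CE.

1280 CE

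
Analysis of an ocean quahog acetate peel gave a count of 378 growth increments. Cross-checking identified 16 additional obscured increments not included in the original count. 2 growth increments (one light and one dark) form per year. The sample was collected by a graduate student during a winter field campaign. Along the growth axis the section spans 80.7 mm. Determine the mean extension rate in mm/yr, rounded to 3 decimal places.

After corrections the count is 378 + 16 = 394 growth increments.
Dividing by 2 growth increments per year: 394 / 2 = 197 years.
80.7 mm over 197 years gives 80.7 / 197 ≈ 0.410 mm/yr.

0.410 mm/yr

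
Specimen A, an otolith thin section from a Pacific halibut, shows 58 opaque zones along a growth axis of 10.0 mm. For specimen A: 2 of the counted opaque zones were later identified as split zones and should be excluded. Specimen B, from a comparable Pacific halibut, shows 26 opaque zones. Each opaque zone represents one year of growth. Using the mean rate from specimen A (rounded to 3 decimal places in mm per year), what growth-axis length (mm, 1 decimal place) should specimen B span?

Specimen A: true opaque zone count = 58 − 2 = 56.
A: Mean rate = 10.0 mm / 56 years ≈ 0.179 mm per year.
B's length ≈ 0.179 × 26 = 4.7 mm.

4.7 mm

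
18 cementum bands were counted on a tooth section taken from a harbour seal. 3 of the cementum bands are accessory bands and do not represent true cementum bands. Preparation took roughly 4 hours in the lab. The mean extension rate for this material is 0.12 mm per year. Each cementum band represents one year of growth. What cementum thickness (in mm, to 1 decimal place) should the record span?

Correcting the raw count gives 18 − 3 = 15 true cementum bands.
15 years at 0.12 mm/year gives 0.12 × 15 = 1.8 mm.

1.8 mm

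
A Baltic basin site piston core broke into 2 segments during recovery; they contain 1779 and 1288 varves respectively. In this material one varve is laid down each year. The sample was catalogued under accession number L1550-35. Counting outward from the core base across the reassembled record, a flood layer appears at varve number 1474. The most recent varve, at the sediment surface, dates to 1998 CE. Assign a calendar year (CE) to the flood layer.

Total varves = 1779 + 1288 = 3067.
Between varve 1474 and the sediment surface there are 3067 − 1474 = 1593 varves.
1998 − 1593 = 405 CE.

405 CE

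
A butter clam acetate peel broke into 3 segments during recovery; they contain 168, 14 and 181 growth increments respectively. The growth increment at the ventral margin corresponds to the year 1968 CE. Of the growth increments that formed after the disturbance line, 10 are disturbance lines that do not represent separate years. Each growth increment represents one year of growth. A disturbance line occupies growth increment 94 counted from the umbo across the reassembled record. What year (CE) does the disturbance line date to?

1709 CE

Total growth increments = 168 + 14 + 181 = 363.
Between growth increment 94 and the ventral margin there are 363 − 94 = 269 growth increments.
Removing the 10 false growth increments leaves 269 − 10 = 259 true growth increments beyond the disturbance line.
The growth increment at the ventral margin is 1968 CE, so the disturbance line dates to 1968 − 259 = 1709 CE.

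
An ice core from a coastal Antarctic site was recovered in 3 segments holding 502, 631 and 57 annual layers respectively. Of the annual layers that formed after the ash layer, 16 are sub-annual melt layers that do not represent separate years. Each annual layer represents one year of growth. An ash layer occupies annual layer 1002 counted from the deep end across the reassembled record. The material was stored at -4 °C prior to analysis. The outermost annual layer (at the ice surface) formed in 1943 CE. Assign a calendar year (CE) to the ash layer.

1771 CE

Total annual layers = 502 + 631 + 57 = 1190.
Between annual layer 1002 and the ice surface there are 1190 − 1002 = 188 annual layers.
188 − 16 false = 172 true annual layers after the ash layer.
The annual layer at the ice surface is 1943 CE, so the ash layer dates to 1943 − 172 = 1771 CE.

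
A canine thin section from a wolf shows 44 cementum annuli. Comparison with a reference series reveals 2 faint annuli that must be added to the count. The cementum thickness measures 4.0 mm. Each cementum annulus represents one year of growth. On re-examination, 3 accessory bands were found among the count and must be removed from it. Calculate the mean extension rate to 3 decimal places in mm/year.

0.093 mm/year

After corrections the count is 44 − 3 + 2 = 43 cementum annuli.
Extension rate ≈ 4.0 / 43 = 0.093 mm/year.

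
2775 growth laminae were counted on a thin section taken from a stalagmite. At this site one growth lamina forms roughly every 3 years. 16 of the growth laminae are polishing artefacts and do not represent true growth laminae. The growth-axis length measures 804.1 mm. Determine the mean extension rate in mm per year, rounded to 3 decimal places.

Adjusted count: 2775 − 16 = 2759 growth laminae.
2759 growth laminae at 3 years each span 2759 × 3 = 8277 years.
Mean rate = 804.1 mm / 8277 years ≈ 0.097 mm per year.

0.097 mm per year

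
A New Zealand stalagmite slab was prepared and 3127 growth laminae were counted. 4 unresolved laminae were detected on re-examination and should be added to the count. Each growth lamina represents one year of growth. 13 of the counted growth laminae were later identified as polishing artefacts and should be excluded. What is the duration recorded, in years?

Adjusted count: 3127 − 13 + 4 = 3118 growth laminae.
With a one-to-one growth lamina periodicity this is 3118 years.

3118 yr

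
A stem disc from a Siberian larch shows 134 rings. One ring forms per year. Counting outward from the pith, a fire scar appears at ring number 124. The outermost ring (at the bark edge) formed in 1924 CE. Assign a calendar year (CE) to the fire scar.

1914 CE

The fire scar sits at ring 124 from the pith, so 134 − 124 = 10 rings formed after it.
Counting back 10 years from 1924 CE places the fire scar in 1924 − 10 = 1914 CE.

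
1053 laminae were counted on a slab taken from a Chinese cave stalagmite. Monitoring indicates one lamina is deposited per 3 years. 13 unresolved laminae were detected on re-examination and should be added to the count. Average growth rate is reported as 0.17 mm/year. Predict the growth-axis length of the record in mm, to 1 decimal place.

Adjusted count: 1053 + 13 = 1066 laminae.
At 3 years per lamina, 1066 × 3 = 3198 years.
Length ≈ 0.17 × 3198 = 543.7 mm.

543.7 mm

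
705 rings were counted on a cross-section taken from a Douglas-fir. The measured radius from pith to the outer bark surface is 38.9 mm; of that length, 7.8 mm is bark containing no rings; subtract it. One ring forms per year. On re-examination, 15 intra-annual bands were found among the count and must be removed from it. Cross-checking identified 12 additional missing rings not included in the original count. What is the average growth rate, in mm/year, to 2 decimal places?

Correcting the raw count gives 705 − 15 + 12 = 702 true rings.
The growth record spans 38.9 − 7.8 = 31.1 mm.
Mean rate = 31.1 mm / 702 years ≈ 0.04 mm/year.

0.04 mm/year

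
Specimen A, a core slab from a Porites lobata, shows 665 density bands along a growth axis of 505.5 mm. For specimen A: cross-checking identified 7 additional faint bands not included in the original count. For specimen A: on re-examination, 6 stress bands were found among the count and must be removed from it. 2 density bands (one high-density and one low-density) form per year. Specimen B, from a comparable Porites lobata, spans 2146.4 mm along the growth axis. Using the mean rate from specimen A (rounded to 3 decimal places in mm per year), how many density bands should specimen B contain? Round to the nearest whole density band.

Specimen A: true density band count = 665 − 6 + 7 = 666.
Specimen A: dividing by 2 density bands per year: 666 / 2 = 333 years.
A: Mean rate = 505.5 mm / 333 years ≈ 1.518 mm/year.
For B, 2146.4 / 1.518 = 1413.97 years; at 2 density bands per year that is 1413.97 × 2 ≈ 2828 density bands.

2828 density bands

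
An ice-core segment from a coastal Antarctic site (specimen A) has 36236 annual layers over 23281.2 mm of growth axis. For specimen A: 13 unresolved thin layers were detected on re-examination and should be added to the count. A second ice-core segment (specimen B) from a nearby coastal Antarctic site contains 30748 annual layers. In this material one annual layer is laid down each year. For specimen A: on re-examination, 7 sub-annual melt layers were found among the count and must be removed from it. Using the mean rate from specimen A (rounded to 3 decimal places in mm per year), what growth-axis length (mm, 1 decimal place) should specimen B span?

Specimen A: adjusted count: 36236 − 7 + 13 = 36242 annual layers.
A: Extension rate ≈ 23281.2 / 36242 = 0.642 mm per year.
B's length ≈ 0.642 × 30748 = 19740.2 mm.

19740.2 mm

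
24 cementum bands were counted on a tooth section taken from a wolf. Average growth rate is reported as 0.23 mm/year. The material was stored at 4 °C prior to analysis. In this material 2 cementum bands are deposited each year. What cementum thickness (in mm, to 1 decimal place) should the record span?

2.8 mm

24 cementum bands at 2 per year is 24 / 2 = 12 years.
Predicted length = 0.23 mm/year × 12 years = 2.8 mm.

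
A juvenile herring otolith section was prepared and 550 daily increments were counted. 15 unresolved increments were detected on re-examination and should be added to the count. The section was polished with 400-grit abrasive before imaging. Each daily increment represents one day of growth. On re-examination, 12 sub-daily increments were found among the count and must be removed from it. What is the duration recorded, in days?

True daily increment count = 550 − 12 + 15 = 553.
One daily increment per day makes the duration 553 days.

553 d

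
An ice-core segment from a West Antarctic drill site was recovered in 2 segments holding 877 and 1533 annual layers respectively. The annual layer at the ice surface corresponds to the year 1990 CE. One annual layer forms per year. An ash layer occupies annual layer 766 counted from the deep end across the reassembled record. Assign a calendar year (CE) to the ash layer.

Total annual layers = 877 + 1533 = 2410.
2410 − 766 = 1644 annual layers lie beyond the ash layer toward the ice surface.
Counting back 1644 years from 1990 CE places the ash layer in 1990 − 1644 = 346 CE.

346 CE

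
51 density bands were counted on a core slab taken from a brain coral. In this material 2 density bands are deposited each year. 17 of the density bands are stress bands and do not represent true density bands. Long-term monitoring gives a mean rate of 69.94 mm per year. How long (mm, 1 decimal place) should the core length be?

After corrections the count is 51 − 17 = 34 density bands.
With 2 density bands per year, 34 / 2 = 17 years.
Length ≈ 69.94 × 17 = 1189.0 mm.

1189.0 mm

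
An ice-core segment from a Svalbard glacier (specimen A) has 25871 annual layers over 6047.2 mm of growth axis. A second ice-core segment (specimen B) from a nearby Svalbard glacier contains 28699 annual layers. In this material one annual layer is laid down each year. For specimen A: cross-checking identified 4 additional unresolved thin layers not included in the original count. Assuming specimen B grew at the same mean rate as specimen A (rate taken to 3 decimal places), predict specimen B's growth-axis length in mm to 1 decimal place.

6715.6 mm

Specimen A: true annual layer count = 25871 + 4 = 25875.
A: Extension rate ≈ 6047.2 / 25875 = 0.234 mm/yr.
For B, 0.234 mm/year × 28699 years = 6715.6 mm.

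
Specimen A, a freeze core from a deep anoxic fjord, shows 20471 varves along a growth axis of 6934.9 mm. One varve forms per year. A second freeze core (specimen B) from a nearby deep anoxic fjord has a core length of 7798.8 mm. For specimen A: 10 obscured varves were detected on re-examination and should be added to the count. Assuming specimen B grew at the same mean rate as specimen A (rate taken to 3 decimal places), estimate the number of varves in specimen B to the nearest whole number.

23005 varves

Specimen A: after corrections the count is 20471 + 10 = 20481 varves.
A: Extension rate ≈ 6934.9 / 20481 = 0.339 mm per year.
B spans 7798.8 / 0.339 = 23005.31 years ≈ 23005 varves.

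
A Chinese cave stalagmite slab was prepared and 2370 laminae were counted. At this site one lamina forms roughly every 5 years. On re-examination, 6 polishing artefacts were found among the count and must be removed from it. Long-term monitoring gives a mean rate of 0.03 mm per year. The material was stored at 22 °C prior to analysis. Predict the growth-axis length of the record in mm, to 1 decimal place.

After corrections the count is 2370 − 6 = 2364 laminae.
At 5 years per lamina, 2364 × 5 = 11820 years.
11820 years at 0.03 mm/year gives 0.03 × 11820 = 354.6 mm.

354.6 mm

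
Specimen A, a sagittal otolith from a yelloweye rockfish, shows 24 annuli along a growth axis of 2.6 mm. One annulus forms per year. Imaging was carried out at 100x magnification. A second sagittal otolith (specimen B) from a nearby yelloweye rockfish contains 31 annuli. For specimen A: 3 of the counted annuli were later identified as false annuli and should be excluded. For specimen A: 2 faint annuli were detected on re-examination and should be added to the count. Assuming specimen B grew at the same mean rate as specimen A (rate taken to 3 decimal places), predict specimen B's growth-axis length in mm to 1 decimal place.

3.5 mm

Specimen A: after corrections the count is 24 − 3 + 2 = 23 annuli.
A: Extension rate ≈ 2.6 / 23 = 0.113 mm per year.
Length of B = 0.113 × 31 = 3.5 mm.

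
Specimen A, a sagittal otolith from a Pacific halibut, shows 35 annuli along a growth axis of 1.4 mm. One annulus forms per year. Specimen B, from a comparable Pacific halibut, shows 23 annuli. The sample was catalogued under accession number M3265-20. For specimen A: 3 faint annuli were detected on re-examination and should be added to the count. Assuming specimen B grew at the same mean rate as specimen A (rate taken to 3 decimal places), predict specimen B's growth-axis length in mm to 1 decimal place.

Specimen A: correcting the raw count gives 35 + 3 = 38 true annuli.
A: Mean rate = 1.4 mm / 38 years ≈ 0.037 mm per year.
For B, 0.037 mm/year × 23 years = 0.9 mm.

0.9 mm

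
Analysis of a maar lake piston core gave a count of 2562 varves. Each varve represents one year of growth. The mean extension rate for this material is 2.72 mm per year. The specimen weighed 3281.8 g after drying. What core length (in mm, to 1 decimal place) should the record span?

6968.6 mm

The record spans 2562 years at 2.72 mm per year.
Length ≈ 2.72 × 2562 = 6968.6 mm.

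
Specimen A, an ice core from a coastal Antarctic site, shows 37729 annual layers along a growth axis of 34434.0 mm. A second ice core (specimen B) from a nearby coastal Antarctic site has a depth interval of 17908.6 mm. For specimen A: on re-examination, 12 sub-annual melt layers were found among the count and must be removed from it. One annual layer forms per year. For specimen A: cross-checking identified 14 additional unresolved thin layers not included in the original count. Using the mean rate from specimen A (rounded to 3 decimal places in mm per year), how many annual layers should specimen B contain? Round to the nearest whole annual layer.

19615 annual layers

Specimen A: correcting the raw count gives 37729 − 12 + 14 = 37731 true annual layers.
A: Mean rate = 34434.0 mm / 37731 years ≈ 0.913 mm/year.
B spans 17908.6 / 0.913 = 19615.12 years ≈ 19615 annual layers.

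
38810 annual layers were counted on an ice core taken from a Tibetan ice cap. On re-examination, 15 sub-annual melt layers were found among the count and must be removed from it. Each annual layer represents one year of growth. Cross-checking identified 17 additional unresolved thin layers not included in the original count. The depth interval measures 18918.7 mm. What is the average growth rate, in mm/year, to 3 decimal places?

Adjusted count: 38810 − 15 + 17 = 38812 annual layers.
Mean rate = 18918.7 mm / 38812 years ≈ 0.487 mm/year.

0.487 mm/year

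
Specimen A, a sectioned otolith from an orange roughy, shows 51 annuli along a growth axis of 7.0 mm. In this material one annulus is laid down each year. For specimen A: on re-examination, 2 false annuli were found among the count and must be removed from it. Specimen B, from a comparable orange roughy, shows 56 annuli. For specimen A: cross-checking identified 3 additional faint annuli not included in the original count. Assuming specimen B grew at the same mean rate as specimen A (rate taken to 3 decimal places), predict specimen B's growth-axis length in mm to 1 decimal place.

7.6 mm

Specimen A: correcting the raw count gives 51 − 2 + 3 = 52 true annuli.
A: 7.0 mm over 52 years gives 7.0 / 52 ≈ 0.135 mm/year.
For B, 0.135 mm/year × 56 years = 7.6 mm.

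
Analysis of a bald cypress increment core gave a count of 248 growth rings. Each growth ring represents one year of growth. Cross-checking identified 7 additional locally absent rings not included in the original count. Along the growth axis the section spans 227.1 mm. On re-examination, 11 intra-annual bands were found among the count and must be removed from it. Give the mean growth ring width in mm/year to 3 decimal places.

0.931 mm/year

Correcting the raw count gives 248 − 11 + 7 = 244 true growth rings.
Extension rate ≈ 227.1 / 244 = 0.931 mm/year.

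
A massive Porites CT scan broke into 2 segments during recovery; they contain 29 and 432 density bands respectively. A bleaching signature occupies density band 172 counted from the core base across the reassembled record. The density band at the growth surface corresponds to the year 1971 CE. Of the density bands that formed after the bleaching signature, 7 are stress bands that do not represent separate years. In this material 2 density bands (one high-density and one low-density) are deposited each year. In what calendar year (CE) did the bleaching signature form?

Total density bands = 29 + 432 = 461.
The bleaching signature sits at density band 172 from the core base, so 461 − 172 = 289 density bands formed after it.
289 − 7 false = 282 true density bands after the bleaching signature.
Dividing by 2 density bands per year: 282 / 2 = 141 years.
The density band at the growth surface is 1971 CE, so the bleaching signature dates to 1971 − 141 = 1830 CE.

1830 CE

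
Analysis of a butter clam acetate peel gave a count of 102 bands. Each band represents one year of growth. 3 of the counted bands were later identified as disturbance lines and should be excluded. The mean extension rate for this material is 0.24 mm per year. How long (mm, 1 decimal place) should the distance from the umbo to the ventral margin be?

Adjusted count: 102 − 3 = 99 bands.
99 years at 0.24 mm/year gives 0.24 × 99 = 23.8 mm.

23.8 mm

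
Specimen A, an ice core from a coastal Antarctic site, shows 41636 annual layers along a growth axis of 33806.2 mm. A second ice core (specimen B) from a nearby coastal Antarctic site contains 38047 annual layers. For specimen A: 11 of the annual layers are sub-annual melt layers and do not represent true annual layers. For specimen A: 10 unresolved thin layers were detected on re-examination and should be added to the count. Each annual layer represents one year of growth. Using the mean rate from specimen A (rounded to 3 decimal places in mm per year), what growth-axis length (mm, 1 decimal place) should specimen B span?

Specimen A: adjusted count: 41636 − 11 + 10 = 41635 annual layers.
A: Extension rate ≈ 33806.2 / 41635 = 0.812 mm per year.
Length of B = 0.812 × 38047 = 30894.2 mm.

30894.2 mm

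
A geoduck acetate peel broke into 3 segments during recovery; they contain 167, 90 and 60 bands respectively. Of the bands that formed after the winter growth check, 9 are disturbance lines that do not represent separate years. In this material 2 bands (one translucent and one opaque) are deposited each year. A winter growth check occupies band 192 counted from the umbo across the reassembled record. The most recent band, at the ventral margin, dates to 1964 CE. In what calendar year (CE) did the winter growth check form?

Total bands = 167 + 90 + 60 = 317.
Between band 192 and the ventral margin there are 317 − 192 = 125 bands.
Excluding 9 false bands: 125 − 9 = 116.
With 2 bands per year, 116 / 2 = 58 years.
The band at the ventral margin is 1964 CE, so the winter growth check dates to 1964 − 58 = 1906 CE.

1906 CE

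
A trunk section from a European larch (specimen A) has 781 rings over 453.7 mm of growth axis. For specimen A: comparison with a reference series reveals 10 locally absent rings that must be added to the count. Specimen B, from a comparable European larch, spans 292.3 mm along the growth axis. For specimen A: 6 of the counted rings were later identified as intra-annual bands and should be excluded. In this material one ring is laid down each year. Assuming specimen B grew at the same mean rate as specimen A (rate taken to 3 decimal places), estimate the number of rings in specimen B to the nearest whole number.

506 rings

Specimen A: after corrections the count is 781 − 6 + 10 = 785 rings.
A: 453.7 mm over 785 years gives 453.7 / 785 ≈ 0.578 mm/year.
For B, 292.3 / 0.578 = 505.71 years ≈ 506 rings.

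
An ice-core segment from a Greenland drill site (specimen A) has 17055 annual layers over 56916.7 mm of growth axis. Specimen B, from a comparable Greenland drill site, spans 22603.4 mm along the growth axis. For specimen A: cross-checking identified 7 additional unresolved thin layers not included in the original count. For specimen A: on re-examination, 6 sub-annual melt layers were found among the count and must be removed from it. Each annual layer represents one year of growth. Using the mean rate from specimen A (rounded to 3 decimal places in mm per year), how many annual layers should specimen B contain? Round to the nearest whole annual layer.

Specimen A: correcting the raw count gives 17055 − 6 + 7 = 17056 true annual layers.
A: Mean rate = 56916.7 mm / 17056 years ≈ 3.337 mm per year.
B spans 22603.4 / 3.337 = 6773.57 years ≈ 6774 annual layers.

6774 annual layers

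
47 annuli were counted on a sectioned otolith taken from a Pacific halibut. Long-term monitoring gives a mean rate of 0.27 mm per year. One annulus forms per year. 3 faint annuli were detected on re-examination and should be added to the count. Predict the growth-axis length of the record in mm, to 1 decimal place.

Correcting the raw count gives 47 + 3 = 50 true annuli.
50 years at 0.27 mm/year gives 0.27 × 50 = 13.5 mm.

13.5 mm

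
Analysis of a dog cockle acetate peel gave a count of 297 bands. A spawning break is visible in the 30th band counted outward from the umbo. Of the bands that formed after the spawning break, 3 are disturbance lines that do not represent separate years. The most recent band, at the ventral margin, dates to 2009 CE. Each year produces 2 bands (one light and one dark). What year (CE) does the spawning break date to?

1877 CE

Between band 30 and the ventral margin there are 297 − 30 = 267 bands.
Excluding 3 false bands: 267 − 3 = 264.
Dividing by 2 bands per year: 264 / 2 = 132 years.
Counting back 132 years from 2009 CE places the spawning break in 2009 − 132 = 1877 CE.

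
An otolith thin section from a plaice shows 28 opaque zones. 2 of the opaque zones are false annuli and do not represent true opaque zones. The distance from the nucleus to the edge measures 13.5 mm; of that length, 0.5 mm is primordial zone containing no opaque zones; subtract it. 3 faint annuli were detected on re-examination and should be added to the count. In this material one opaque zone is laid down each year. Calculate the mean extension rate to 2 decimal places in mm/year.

Correcting the raw count gives 28 − 2 + 3 = 29 true opaque zones.
The growth record spans 13.5 − 0.5 = 13.0 mm.
13.0 mm over 29 years gives 13.0 / 29 ≈ 0.45 mm/year.

0.45 mm/year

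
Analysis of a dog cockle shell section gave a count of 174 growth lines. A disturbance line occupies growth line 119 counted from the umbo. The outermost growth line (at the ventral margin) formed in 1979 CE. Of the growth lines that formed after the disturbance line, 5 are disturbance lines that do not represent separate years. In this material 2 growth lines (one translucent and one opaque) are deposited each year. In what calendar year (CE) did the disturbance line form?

174 − 119 = 55 growth lines lie beyond the disturbance line toward the ventral margin.
55 − 5 false = 50 true growth lines after the disturbance line.
50 growth lines at 2 per year is 50 / 2 = 25 years.
1979 − 25 = 1954 CE.

1954 CE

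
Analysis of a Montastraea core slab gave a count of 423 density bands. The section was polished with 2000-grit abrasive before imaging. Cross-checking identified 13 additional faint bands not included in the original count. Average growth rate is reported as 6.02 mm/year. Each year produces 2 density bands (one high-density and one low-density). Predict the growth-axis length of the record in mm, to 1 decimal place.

1312.4 mm

Correcting the raw count gives 423 + 13 = 436 true density bands.
Dividing by 2 density bands per year: 436 / 2 = 218 years.
218 years at 6.02 mm/year gives 6.02 × 218 = 1312.4 mm.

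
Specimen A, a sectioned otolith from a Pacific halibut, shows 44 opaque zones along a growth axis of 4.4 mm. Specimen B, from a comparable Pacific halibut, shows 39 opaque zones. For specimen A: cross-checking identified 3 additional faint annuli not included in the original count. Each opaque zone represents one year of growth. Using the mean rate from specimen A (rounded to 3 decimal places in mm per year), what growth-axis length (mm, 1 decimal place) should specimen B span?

3.7 mm

Specimen A: after corrections the count is 44 + 3 = 47 opaque zones.
A: Mean rate = 4.4 mm / 47 years ≈ 0.094 mm/yr.
For B, 0.094 mm/year × 39 years = 3.7 mm.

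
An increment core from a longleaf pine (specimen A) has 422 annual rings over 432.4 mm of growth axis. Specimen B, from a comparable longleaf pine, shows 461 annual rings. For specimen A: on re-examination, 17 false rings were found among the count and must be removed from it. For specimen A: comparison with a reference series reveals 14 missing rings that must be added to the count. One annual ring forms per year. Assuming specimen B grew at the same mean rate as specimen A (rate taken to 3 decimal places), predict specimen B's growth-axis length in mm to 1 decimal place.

475.8 mm

Specimen A: adjusted count: 422 − 17 + 14 = 419 annual rings.
A: 432.4 mm over 419 years gives 432.4 / 419 ≈ 1.032 mm per year.
Length of B = 1.032 × 461 = 475.8 mm.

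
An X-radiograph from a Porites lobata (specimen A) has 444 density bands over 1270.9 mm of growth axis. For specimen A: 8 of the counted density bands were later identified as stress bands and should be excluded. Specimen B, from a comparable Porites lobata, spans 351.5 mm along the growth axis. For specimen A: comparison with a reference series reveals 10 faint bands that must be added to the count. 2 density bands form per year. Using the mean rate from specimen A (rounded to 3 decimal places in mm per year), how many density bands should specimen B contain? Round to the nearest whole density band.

123 density bands

Specimen A: true density band count = 444 − 8 + 10 = 446.
Specimen A: with 2 density bands per year, 446 / 2 = 223 years.
A: 1270.9 mm over 223 years gives 1270.9 / 223 ≈ 5.699 mm/yr.
Specimen B: 351.5 mm / 5.699 mm per year = 61.68 years; at 2 density bands per year that is 61.68 × 2 ≈ 123 density bands.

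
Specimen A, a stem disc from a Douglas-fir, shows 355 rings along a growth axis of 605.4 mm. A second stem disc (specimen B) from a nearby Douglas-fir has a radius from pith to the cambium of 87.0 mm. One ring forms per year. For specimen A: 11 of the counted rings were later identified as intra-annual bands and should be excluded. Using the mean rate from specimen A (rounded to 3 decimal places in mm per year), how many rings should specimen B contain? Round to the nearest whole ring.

49 rings

Specimen A: after corrections the count is 355 − 11 = 344 rings.
A: Mean rate = 605.4 mm / 344 years ≈ 1.760 mm/year.
B spans 87.0 / 1.760 = 49.43 years ≈ 49 rings.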